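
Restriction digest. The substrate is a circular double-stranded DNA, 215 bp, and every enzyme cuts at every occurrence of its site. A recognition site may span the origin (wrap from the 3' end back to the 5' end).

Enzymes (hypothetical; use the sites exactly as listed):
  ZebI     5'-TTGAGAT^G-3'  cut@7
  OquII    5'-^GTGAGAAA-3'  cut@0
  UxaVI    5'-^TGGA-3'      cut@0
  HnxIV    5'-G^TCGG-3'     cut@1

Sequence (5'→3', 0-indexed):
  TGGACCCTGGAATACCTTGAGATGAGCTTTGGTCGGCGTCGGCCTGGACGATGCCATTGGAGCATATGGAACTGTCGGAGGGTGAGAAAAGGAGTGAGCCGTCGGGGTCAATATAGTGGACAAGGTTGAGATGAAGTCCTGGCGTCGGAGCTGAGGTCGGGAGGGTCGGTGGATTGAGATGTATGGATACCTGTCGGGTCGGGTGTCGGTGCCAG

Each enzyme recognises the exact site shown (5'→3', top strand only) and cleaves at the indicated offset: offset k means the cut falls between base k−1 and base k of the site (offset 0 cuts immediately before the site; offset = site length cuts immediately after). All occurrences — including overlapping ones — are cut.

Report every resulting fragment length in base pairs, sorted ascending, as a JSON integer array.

Scan for sites:
  ZebI (TTGAGATG, off=7): starts [16, 125, 173] → cuts [23, 132, 180]
  OquII (GTGAGAAA, off=0): starts [81] → cuts [81]
  UxaVI (TGGA, off=0): starts [0, 7, 44, 57, 66, 116, 169, 183] → cuts [0, 7, 44, 57, 66, 116, 169, 183]
  HnxIV (GTCGG, off=1): starts [31, 37, 73, 100, 143, 155, 164, 192, 197, 204] → cuts [32, 38, 74, 101, 144, 156, 165, 193, 198, 205]

Pooled cuts: [0, 7, 23, 32, 38, 44, 57, 66, 74, 81, 101, 116, 132, 144, 156, 165, 169, 180, 183, 193, 198, 205]

Fragments:
  0→7: 7 bp
  7→23: 16 bp
  23→32: 9 bp
  32→38: 6 bp
  38→44: 6 bp
  44→57: 13 bp
  57→66: 9 bp
  66→74: 8 bp
  74→81: 7 bp
  81→101: 20 bp
  101→116: 15 bp
  116→132: 16 bp
  132→144: 12 bp
  144→156: 12 bp
  156→165: 9 bp
  165→169: 4 bp
  169→180: 11 bp
  180→183: 3 bp
  183→193: 10 bp
  193→198: 5 bp
  198→205: 7 bp
  205→0 (wrap): 215-205+0 = 10 bp

[3,4,5,6,6,7,7,7,8,9,9,9,10,10,11,12,12,13,15,16,16,20]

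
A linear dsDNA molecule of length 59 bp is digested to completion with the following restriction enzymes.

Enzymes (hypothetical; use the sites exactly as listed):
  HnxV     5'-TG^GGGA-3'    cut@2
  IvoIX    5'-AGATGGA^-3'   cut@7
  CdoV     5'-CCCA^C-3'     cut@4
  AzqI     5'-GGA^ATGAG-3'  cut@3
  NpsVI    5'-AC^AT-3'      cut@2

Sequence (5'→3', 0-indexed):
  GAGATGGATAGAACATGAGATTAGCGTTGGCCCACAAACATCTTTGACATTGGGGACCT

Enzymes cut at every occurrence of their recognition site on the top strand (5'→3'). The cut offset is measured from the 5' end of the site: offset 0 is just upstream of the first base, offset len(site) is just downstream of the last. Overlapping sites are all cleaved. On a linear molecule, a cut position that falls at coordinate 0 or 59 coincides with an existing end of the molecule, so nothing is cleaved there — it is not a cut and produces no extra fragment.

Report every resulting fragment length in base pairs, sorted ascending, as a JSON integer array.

Scan for sites:
  HnxV TGGGGA/2: at [50] ⇒ [52]
  IvoIX AGATGGA/7: at [1] ⇒ [8]
  CdoV CCCAC/4: at [30] ⇒ [34]
  AzqI (GGAATGAG, off=3): no sites
  NpsVI ACAT/2: at [12, 37, 46] ⇒ [14, 39, 48]

Pooled cuts: [8, 14, 34, 39, 48, 52]

Fragments:
  [0,8): 8 bp
  [8,14): 6 bp
  [14,34): 20 bp
  [34,39): 5 bp
  [39,48): 9 bp
  [48,52): 4 bp
  [52,59): 7 bp

[4,5,6,7,8,9,20]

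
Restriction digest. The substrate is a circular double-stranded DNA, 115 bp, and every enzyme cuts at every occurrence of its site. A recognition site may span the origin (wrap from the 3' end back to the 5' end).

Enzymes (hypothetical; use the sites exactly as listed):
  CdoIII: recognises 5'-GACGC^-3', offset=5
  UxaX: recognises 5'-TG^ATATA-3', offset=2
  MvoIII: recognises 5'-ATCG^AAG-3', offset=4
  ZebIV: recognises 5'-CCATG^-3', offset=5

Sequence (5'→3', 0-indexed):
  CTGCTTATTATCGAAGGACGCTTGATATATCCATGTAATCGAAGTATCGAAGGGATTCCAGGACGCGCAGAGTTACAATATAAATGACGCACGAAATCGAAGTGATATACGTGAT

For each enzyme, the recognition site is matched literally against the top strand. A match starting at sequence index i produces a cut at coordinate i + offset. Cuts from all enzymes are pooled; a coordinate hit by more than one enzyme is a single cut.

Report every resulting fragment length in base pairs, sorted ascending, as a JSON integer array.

[3,5,6,8,8,9,11,17,24,24]

Site scan:
  CdoIII GACGC/5: at [16, 61, 85] ⇒ [21, 66, 90]
  UxaX TGATATA/2: at [22, 102] ⇒ [24, 104]
  MvoIII ATCGAAG/4: at [9, 37, 45, 95] ⇒ [13, 41, 49, 99]
  ZebIV CCATG/5: at [30] ⇒ [35]

All cut coordinates (distinct, sorted): [13, 21, 24, 35, 41, 49, 66, 90, 99, 104]

Fragment lengths:
  13→21: 8 bp
  21→24: 3 bp
  24→35: 11 bp
  35→41: 6 bp
  41→49: 8 bp
  49→66: 17 bp
  66→90: 24 bp
  90→99: 9 bp
  99→104: 5 bp
  104→13 (wrap): 115-104+13 = 24 bp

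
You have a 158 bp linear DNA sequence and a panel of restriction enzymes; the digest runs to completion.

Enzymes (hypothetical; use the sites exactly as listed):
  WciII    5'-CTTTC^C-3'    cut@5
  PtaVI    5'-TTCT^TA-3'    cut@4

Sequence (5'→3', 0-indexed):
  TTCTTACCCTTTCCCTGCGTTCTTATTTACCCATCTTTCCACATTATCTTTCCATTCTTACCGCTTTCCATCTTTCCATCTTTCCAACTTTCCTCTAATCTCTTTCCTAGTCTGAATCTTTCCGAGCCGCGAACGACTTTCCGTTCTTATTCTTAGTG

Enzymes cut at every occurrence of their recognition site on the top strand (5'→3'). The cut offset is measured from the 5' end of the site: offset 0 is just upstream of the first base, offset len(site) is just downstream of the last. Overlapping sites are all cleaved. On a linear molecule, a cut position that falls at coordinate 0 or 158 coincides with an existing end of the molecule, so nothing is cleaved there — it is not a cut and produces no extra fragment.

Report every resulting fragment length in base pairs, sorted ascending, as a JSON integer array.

[4,5,6,6,6,8,8,8,9,10,10,13,14,16,16,19]

Site scan:
  WciII CTTTCC/5: at [8, 34, 47, 63, 71, 79, 87, 101, 117, 136] ⇒ [13, 39, 52, 68, 76, 84, 92, 106, 122, 141]
  PtaVI TTCTTA/4: at [0, 19, 54, 143, 149] ⇒ [4, 23, 58, 147, 153]

All cut coordinates (distinct, sorted): [4, 13, 23, 39, 52, 58, 68, 76, 84, 92, 106, 122, 141, 147, 153]

Fragment lengths:
  [0,4): 4 bp
  [4,13): 9 bp
  [13,23): 10 bp
  [23,39): 16 bp
  [39,52): 13 bp
  [52,58): 6 bp
  [58,68): 10 bp
  [68,76): 8 bp
  [76,84): 8 bp
  [84,92): 8 bp
  [92,106): 14 bp
  [106,122): 16 bp
  [122,141): 19 bp
  [141,147): 6 bp
  [147,153): 6 bp
  [153,158): 5 bp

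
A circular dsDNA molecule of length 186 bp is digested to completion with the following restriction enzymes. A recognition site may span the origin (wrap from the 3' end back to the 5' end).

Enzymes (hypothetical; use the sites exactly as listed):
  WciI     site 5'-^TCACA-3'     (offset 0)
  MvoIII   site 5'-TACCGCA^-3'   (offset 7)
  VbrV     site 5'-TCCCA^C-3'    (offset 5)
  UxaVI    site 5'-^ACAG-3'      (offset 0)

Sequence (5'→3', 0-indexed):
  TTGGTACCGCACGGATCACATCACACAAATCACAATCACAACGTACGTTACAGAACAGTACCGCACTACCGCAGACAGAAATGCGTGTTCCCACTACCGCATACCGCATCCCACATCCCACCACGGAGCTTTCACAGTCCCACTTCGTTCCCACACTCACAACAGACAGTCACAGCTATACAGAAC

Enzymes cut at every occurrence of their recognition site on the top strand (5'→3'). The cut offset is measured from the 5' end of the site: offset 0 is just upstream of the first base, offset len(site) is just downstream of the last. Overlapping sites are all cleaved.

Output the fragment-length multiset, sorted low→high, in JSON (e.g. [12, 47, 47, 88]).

[1,2,2,3,4,4,4,5,5,5,5,6,7,7,8,8,8,9,9,11,11,11,14,18,19]

Site scan:
  WciI TCACA/0: at [15, 20, 29, 35, 131, 156, 169] ⇒ [15, 20, 29, 35, 131, 156, 169]
  MvoIII TACCGCA/7: at [4, 58, 66, 94, 101] ⇒ [11, 65, 73, 101, 108]
  VbrV TCCCAC/5: at [88, 108, 115, 137, 148] ⇒ [93, 113, 120, 142, 153]
  UxaVI ACAG/0: at [49, 54, 74, 133, 161, 165, 171, 179] ⇒ [49, 54, 74, 133, 161, 165, 171, 179]

All cut coordinates (distinct, sorted): [11, 15, 20, 29, 35, 49, 54, 65, 73, 74, 93, 101, 108, 113, 120, 131, 133, 142, 153, 156, 161, 165, 169, 171, 179]

Fragments:
  11→15: 4 bp
  15→20: 5 bp
  20→29: 9 bp
  29→35: 6 bp
  35→49: 14 bp
  49→54: 5 bp
  54→65: 11 bp
  65→73: 8 bp
  73→74: 1 bp
  74→93: 19 bp
  93→101: 8 bp
  101→108: 7 bp
  108→113: 5 bp
  113→120: 7 bp
  120→131: 11 bp
  131→133: 2 bp
  133→142: 9 bp
  142→153: 11 bp
  153→156: 3 bp
  156→161: 5 bp
  161→165: 4 bp
  165→169: 4 bp
  169→171: 2 bp
  171→179: 8 bp
  179→11 (wrap): 186-179+11 = 18 bp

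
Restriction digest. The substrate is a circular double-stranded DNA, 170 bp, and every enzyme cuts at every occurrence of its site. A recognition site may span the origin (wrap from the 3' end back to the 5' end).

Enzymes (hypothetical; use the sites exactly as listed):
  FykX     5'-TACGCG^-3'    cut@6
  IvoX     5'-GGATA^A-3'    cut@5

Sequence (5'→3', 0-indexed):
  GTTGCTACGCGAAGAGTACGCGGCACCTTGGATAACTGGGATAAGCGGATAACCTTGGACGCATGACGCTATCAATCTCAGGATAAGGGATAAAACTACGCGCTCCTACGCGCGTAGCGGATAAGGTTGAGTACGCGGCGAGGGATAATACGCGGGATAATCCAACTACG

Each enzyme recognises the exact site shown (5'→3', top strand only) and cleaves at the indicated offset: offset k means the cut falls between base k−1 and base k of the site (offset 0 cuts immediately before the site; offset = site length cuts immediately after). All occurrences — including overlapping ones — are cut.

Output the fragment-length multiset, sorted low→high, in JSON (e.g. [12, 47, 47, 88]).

Site scan:
  FykX TACGCG/6: at [5, 16, 96, 106, 131, 148] ⇒ [11, 22, 102, 112, 137, 154]
  IvoX GGATAA/5: at [29, 38, 46, 80, 87, 118, 142, 154] ⇒ [34, 43, 51, 85, 92, 123, 147, 159]

All cut coordinates (distinct, sorted): [11, 22, 34, 43, 51, 85, 92, 102, 112, 123, 137, 147, 154, 159]

Fragments:
  11→22: 11 bp
  22→34: 12 bp
  34→43: 9 bp
  43→51: 8 bp
  51→85: 34 bp
  85→92: 7 bp
  92→102: 10 bp
  102→112: 10 bp
  112→123: 11 bp
  123→137: 14 bp
  137→147: 10 bp
  147→154: 7 bp
  154→159: 5 bp
  159→11 (wrap): 170-159+11 = 22 bp

[5,7,7,8,9,10,10,10,11,11,12,14,22,34]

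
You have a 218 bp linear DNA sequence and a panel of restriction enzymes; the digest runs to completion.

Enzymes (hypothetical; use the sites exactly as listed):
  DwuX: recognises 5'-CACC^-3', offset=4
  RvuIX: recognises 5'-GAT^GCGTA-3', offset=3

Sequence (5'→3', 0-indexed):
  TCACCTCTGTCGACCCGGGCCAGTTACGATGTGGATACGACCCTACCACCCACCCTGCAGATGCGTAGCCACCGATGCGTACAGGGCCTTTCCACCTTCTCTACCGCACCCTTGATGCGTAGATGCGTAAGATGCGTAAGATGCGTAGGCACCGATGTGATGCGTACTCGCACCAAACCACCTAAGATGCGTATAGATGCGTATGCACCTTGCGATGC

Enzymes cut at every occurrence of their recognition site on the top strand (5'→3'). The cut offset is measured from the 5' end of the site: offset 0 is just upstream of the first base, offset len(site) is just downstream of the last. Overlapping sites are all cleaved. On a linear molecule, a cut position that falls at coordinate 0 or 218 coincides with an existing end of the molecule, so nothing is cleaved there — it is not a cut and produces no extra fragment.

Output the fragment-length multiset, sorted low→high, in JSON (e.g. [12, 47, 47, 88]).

Site scan:
  DwuX (CACC, off=4): starts [1, 46, 50, 69, 92, 106, 149, 170, 178, 205] → cuts [5, 50, 54, 73, 96, 110, 153, 174, 182, 209]
  RvuIX (GATGCGTA, off=3): starts [59, 73, 113, 121, 130, 139, 158, 185, 195] → cuts [62, 76, 116, 124, 133, 142, 161, 188, 198]

Pooled cuts: [5, 50, 54, 62, 73, 76, 96, 110, 116, 124, 133, 142, 153, 161, 174, 182, 188, 198, 209]

Fragments:
  [0,5): 5 bp
  [5,50): 45 bp
  [50,54): 4 bp
  [54,62): 8 bp
  [62,73): 11 bp
  [73,76): 3 bp
  [76,96): 20 bp
  [96,110): 14 bp
  [110,116): 6 bp
  [116,124): 8 bp
  [124,133): 9 bp
  [133,142): 9 bp
  [142,153): 11 bp
  [153,161): 8 bp
  [161,174): 13 bp
  [174,182): 8 bp
  [182,188): 6 bp
  [188,198): 10 bp
  [198,209): 11 bp
  [209,218): 9 bp

[3,4,5,6,6,8,8,8,8,9,9,9,10,11,11,11,13,14,20,45]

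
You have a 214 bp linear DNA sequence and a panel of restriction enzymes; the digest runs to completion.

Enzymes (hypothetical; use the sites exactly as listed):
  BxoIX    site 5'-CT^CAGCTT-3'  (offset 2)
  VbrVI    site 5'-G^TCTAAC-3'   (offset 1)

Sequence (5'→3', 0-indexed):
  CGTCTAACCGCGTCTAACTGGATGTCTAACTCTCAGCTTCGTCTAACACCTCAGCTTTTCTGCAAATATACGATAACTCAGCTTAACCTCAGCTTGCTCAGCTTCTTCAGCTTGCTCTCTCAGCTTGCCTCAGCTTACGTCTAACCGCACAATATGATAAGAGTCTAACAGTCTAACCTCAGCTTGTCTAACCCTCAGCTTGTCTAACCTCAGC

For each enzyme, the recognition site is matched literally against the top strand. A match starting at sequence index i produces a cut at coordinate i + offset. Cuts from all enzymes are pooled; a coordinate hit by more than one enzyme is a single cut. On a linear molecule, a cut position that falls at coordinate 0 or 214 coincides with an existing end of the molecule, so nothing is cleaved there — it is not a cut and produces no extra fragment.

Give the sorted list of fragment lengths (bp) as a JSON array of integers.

[2,7,7,8,8,8,9,9,9,9,10,10,10,11,12,12,22,24,27]

Site scan:
  BxoIX (CTCAGCTT, off=2): starts [31, 49, 76, 87, 96, 118, 128, 177, 193] → cuts [33, 51, 78, 89, 98, 120, 130, 179, 195]
  VbrVI (GTCTAAC, off=1): starts [1, 11, 23, 40, 138, 162, 170, 185, 201] → cuts [2, 12, 24, 41, 139, 163, 171, 186, 202]

Pooled cuts: [2, 12, 24, 33, 41, 51, 78, 89, 98, 120, 130, 139, 163, 171, 179, 186, 195, 202]

Fragment lengths:
  [0,2): 2 bp
  [2,12): 10 bp
  [12,24): 12 bp
  [24,33): 9 bp
  [33,41): 8 bp
  [41,51): 10 bp
  [51,78): 27 bp
  [78,89): 11 bp
  [89,98): 9 bp
  [98,120): 22 bp
  [120,130): 10 bp
  [130,139): 9 bp
  [139,163): 24 bp
  [163,171): 8 bp
  [171,179): 8 bp
  [179,186): 7 bp
  [186,195): 9 bp
  [195,202): 7 bp
  [202,214): 12 bp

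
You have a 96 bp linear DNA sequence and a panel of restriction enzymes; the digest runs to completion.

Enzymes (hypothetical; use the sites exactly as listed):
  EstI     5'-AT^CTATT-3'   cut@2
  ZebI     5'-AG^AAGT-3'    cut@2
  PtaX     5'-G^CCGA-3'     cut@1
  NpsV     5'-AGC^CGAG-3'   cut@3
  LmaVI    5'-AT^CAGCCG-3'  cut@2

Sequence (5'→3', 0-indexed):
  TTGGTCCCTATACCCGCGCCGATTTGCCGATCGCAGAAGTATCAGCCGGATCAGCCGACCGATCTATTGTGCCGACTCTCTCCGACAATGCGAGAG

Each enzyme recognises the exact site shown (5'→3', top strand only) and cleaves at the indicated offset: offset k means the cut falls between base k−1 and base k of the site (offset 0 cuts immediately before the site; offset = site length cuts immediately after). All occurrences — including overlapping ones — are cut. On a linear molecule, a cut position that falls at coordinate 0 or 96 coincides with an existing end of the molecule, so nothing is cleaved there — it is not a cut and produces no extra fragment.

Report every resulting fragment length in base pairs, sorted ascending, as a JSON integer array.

Scan for sites:
  EstI (ATCTATT, off=2): starts [61] → cuts [63]
  ZebI (AGAAGT, off=2): starts [34] → cuts [36]
  PtaX (GCCGA, off=1): starts [17, 25, 53, 70] → cuts [18, 26, 54, 71]
  NpsV (AGCCGAG, off=3): no sites
  LmaVI (ATCAGCCG, off=2): starts [40, 49] → cuts [42, 51]

All cut coordinates (distinct, sorted): [18, 26, 36, 42, 51, 54, 63, 71]

Fragments:
  [0,18): 18 bp
  [18,26): 8 bp
  [26,36): 10 bp
  [36,42): 6 bp
  [42,51): 9 bp
  [51,54): 3 bp
  [54,63): 9 bp
  [63,71): 8 bp
  [71,96): 25 bp

[3,6,8,8,9,9,10,18,25]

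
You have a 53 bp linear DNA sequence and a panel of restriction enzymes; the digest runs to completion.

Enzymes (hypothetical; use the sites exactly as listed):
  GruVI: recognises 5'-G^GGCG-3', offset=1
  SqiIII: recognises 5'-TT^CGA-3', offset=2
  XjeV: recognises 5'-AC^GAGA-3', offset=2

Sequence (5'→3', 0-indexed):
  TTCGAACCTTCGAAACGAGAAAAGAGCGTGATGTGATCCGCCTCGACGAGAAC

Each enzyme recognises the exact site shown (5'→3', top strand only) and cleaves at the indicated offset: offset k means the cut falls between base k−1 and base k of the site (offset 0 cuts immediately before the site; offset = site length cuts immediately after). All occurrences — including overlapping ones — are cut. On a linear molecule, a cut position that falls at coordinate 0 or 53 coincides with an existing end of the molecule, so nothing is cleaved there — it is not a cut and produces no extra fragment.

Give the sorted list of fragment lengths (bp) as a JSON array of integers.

[2,6,6,8,31]

Site scan:
  GruVI (GGGCG, off=1): no sites
  SqiIII (TTCGA, off=2): starts [0, 8] → cuts [2, 10]
  XjeV (ACGAGA, off=2): starts [14, 45] → cuts [16, 47]

Pooled cuts: [2, 10, 16, 47]

Fragments:
  [0,2): 2 bp
  [2,10): 8 bp
  [10,16): 6 bp
  [16,47): 31 bp
  [47,53): 6 bp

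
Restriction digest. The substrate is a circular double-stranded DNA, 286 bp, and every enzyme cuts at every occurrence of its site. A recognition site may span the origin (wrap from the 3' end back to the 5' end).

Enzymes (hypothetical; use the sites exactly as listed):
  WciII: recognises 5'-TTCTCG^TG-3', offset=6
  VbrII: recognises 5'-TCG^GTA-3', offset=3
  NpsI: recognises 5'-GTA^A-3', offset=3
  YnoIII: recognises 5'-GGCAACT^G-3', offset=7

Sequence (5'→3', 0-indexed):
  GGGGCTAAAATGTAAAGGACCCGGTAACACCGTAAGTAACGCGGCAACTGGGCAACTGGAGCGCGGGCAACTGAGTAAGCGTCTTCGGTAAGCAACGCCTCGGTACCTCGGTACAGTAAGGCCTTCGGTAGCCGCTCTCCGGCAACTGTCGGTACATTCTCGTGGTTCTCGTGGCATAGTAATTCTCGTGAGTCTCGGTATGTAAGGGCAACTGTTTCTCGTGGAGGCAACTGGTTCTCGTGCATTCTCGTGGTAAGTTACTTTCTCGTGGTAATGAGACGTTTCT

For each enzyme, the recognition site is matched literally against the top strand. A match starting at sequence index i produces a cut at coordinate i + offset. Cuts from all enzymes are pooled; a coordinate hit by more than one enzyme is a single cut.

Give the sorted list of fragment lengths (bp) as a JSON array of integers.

[3,4,4,5,5,5,7,7,8,8,8,8,8,8,9,9,9,9,10,10,10,11,11,11,12,12,13,15,20,27]

Per-enzyme occurrences:
  WciII (TTCTCGTG, off=6): starts [156, 165, 182, 215, 234, 244, 262] → cuts [162, 171, 188, 221, 240, 250, 268]
  VbrII (TCGGTA, off=3): starts [84, 99, 107, 124, 148, 194] → cuts [87, 102, 110, 127, 151, 197]
  NpsI (GTAA, off=3): starts [11, 23, 31, 35, 74, 87, 115, 178, 201, 252, 270] → cuts [14, 26, 34, 38, 77, 90, 118, 181, 204, 255, 273]
  YnoIII (GGCAACTG, off=7): starts [42, 50, 65, 140, 206, 225] → cuts [49, 57, 72, 147, 213, 232]

Pooled cuts: [14, 26, 34, 38, 49, 57, 72, 77, 87, 90, 102, 110, 118, 127, 147, 151, 162, 171, 181, 188, 197, 204, 213, 221, 232, 240, 250, 255, 268, 273]

Fragments:
  14→26: 12 bp
  26→34: 8 bp
  34→38: 4 bp
  38→49: 11 bp
  49→57: 8 bp
  57→72: 15 bp
  72→77: 5 bp
  77→87: 10 bp
  87→90: 3 bp
  90→102: 12 bp
  102→110: 8 bp
  110→118: 8 bp
  118→127: 9 bp
  127→147: 20 bp
  147→151: 4 bp
  151→162: 11 bp
  162→171: 9 bp
  171→181: 10 bp
  181→188: 7 bp
  188→197: 9 bp
  197→204: 7 bp
  204→213: 9 bp
  213→221: 8 bp
  221→232: 11 bp
  232→240: 8 bp
  240→250: 10 bp
  250→255: 5 bp
  255→268: 13 bp
  268→273: 5 bp
  273→14 (wrap): 286-273+14 = 27 bp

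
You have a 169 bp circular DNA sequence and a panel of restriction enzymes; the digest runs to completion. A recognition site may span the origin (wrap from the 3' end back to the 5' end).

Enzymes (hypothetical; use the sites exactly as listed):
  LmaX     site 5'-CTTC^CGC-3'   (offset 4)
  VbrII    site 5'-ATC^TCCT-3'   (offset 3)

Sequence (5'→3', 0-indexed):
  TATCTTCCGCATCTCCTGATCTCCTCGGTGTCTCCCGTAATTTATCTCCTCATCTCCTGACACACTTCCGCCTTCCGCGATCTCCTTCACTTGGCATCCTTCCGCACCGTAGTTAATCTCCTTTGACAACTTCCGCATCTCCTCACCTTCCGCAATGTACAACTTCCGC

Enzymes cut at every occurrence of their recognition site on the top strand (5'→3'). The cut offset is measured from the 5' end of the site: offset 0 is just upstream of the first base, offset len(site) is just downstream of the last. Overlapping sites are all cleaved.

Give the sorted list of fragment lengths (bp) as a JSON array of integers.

Site scan:
  LmaX (CTTCCGC, off=4): starts [3, 64, 71, 98, 129, 146, 162] → cuts [7, 68, 75, 102, 133, 150, 166]
  VbrII (ATCTCCT, off=3): starts [10, 18, 43, 51, 79, 115, 136] → cuts [13, 21, 46, 54, 82, 118, 139]

Pooled cuts: [7, 13, 21, 46, 54, 68, 75, 82, 102, 118, 133, 139, 150, 166]

Fragments:
  7→13: 6 bp
  13→21: 8 bp
  21→46: 25 bp
  46→54: 8 bp
  54→68: 14 bp
  68→75: 7 bp
  75→82: 7 bp
  82→102: 20 bp
  102→118: 16 bp
  118→133: 15 bp
  133→139: 6 bp
  139→150: 11 bp
  150→166: 16 bp
  166→7 (wrap): 169-166+7 = 10 bp

[6,6,7,7,8,8,10,11,14,15,16,16,20,25]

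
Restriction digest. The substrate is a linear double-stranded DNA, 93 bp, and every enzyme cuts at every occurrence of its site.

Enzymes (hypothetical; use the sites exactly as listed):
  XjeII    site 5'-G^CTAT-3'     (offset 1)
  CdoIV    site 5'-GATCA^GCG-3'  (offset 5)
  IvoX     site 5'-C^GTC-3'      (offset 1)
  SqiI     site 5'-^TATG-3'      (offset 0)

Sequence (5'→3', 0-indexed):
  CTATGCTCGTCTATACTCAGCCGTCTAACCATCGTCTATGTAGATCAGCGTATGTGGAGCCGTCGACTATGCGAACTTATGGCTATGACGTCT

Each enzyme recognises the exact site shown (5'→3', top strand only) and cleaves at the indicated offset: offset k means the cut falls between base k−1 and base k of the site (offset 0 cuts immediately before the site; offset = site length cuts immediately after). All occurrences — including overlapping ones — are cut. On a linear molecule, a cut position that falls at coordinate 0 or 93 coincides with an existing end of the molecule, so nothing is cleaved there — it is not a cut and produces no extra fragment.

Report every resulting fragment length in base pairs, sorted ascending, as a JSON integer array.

Per-enzyme occurrences:
  XjeII (GCTAT, off=1): starts [81] → cuts [82]
  CdoIV (GATCAGCG, off=5): starts [42] → cuts [47]
  IvoX (CGTC, off=1): starts [7, 21, 32, 60, 88] → cuts [8, 22, 33, 61, 89]
  SqiI (TATG, off=0): starts [1, 36, 50, 67, 77, 83] → cuts [1, 36, 50, 67, 77, 83]

Pooled cuts: [1, 8, 22, 33, 36, 47, 50, 61, 67, 77, 82, 83, 89]

Fragment lengths:
  [0,1): 1 bp
  [1,8): 7 bp
  [8,22): 14 bp
  [22,33): 11 bp
  [33,36): 3 bp
  [36,47): 11 bp
  [47,50): 3 bp
  [50,61): 11 bp
  [61,67): 6 bp
  [67,77): 10 bp
  [77,82): 5 bp
  [82,83): 1 bp
  [83,89): 6 bp
  [89,93): 4 bp

[1,1,3,3,4,5,6,6,7,10,11,11,11,14]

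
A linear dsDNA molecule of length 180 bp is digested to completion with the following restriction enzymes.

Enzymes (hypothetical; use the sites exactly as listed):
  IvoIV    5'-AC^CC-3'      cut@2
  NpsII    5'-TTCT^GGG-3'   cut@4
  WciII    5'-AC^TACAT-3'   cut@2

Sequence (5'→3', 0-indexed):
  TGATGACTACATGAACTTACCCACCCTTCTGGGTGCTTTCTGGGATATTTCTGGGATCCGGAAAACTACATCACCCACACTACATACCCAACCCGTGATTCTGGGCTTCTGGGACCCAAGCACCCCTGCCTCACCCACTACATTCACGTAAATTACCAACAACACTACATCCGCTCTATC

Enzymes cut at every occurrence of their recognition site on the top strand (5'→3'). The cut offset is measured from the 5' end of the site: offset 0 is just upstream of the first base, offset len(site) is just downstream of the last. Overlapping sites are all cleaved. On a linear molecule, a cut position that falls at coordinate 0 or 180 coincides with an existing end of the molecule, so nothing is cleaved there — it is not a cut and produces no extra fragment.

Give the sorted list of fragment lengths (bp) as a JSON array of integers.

[4,4,5,5,6,6,7,7,8,8,8,10,11,11,11,13,14,15,27]

Scan for sites:
  IvoIV ACCC/2: at [18, 22, 72, 85, 90, 113, 121, 132] ⇒ [20, 24, 74, 87, 92, 115, 123, 134]
  NpsII TTCTGGG/4: at [26, 37, 48, 98, 106] ⇒ [30, 41, 52, 102, 110]
  WciII ACTACAT/2: at [5, 64, 78, 136, 163] ⇒ [7, 66, 80, 138, 165]

Pooled cuts: [7, 20, 24, 30, 41, 52, 66, 74, 80, 87, 92, 102, 110, 115, 123, 134, 138, 165]

Fragments:
  [0,7): 7 bp
  [7,20): 13 bp
  [20,24): 4 bp
  [24,30): 6 bp
  [30,41): 11 bp
  [41,52): 11 bp
  [52,66): 14 bp
  [66,74): 8 bp
  [74,80): 6 bp
  [80,87): 7 bp
  [87,92): 5 bp
  [92,102): 10 bp
  [102,110): 8 bp
  [110,115): 5 bp
  [115,123): 8 bp
  [123,134): 11 bp
  [134,138): 4 bp
  [138,165): 27 bp
  [165,180): 15 bp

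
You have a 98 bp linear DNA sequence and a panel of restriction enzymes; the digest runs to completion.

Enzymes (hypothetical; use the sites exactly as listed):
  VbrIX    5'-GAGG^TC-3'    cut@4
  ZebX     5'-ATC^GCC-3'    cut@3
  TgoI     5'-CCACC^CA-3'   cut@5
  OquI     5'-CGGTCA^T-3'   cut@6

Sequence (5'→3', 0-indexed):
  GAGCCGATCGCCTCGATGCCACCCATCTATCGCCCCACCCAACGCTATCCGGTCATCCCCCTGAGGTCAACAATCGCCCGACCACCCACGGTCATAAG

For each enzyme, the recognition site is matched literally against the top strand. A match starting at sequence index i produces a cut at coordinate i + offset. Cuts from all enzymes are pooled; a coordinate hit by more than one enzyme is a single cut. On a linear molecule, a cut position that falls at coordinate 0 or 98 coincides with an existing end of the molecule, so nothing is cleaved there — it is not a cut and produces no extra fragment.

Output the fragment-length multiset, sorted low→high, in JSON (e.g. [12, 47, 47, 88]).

[4,8,8,8,9,9,11,11,14,16]

Scan for sites:
  VbrIX (GAGGTC, off=4): starts [62] → cuts [66]
  ZebX (ATCGCC, off=3): starts [6, 28, 72] → cuts [9, 31, 75]
  TgoI (CCACCCA, off=5): starts [18, 34, 81] → cuts [23, 39, 86]
  OquI (CGGTCAT, off=6): starts [49, 88] → cuts [55, 94]

All cut coordinates (distinct, sorted): [9, 23, 31, 39, 55, 66, 75, 86, 94]

Fragment lengths:
  [0,9): 9 bp
  [9,23): 14 bp
  [23,31): 8 bp
  [31,39): 8 bp
  [39,55): 16 bp
  [55,66): 11 bp
  [66,75): 9 bp
  [75,86): 11 bp
  [86,94): 8 bp
  [94,98): 4 bp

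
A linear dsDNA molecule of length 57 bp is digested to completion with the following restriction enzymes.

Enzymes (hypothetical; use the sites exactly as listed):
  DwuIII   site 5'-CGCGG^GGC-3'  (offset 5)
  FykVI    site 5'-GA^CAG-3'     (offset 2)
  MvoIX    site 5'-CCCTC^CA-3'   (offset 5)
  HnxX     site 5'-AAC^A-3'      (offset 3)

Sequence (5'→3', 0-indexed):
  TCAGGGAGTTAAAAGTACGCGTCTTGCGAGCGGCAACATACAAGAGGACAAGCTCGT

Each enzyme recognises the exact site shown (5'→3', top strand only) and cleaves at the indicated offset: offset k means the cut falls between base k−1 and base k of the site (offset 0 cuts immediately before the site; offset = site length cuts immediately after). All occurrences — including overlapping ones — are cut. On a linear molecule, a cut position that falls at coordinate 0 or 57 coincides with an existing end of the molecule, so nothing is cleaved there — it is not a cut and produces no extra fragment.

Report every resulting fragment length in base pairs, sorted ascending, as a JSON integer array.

[20,37]

Per-enzyme occurrences:
  DwuIII (CGCGGGGC, off=5): no sites
  FykVI (GACAG, off=2): no sites
  MvoIX (CCCTCCA, off=5): no sites
  HnxX AACA/3: at [34] ⇒ [37]

Pooled cuts: [37]

Fragments:
  [0,37): 37 bp
  [37,57): 20 bp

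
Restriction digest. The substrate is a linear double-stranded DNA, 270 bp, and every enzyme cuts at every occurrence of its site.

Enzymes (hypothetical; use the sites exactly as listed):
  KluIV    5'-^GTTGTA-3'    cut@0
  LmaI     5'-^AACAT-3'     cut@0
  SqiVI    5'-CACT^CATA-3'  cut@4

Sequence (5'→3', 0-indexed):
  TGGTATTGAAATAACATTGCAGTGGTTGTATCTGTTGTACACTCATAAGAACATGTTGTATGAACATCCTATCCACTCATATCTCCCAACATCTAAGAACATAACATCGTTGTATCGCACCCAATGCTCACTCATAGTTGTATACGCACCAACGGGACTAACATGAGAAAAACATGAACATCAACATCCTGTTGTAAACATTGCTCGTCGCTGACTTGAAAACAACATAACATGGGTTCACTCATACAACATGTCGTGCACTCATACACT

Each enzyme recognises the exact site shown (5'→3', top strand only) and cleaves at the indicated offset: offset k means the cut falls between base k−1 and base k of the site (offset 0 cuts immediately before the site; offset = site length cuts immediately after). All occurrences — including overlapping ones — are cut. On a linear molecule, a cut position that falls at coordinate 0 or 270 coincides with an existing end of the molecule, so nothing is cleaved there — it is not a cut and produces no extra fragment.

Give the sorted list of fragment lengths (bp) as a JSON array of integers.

Scan for sites:
  KluIV (GTTGTA, off=0): starts [24, 33, 54, 108, 136, 190] → cuts [24, 33, 54, 108, 136, 190]
  LmaI (AACAT, off=0): starts [12, 49, 62, 87, 97, 102, 159, 170, 176, 182, 196, 223, 228, 247] → cuts [12, 49, 62, 87, 97, 102, 159, 170, 176, 182, 196, 223, 228, 247]
  SqiVI (CACTCATA, off=4): starts [39, 73, 128, 238, 258] → cuts [43, 77, 132, 242, 262]

Pooled cuts: [12, 24, 33, 43, 49, 54, 62, 77, 87, 97, 102, 108, 132, 136, 159, 170, 176, 182, 190, 196, 223, 228, 242, 247, 262]

Fragment lengths:
  [0,12): 12 bp
  [12,24): 12 bp
  [24,33): 9 bp
  [33,43): 10 bp
  [43,49): 6 bp
  [49,54): 5 bp
  [54,62): 8 bp
  [62,77): 15 bp
  [77,87): 10 bp
  [87,97): 10 bp
  [97,102): 5 bp
  [102,108): 6 bp
  [108,132): 24 bp
  [132,136): 4 bp
  [136,159): 23 bp
  [159,170): 11 bp
  [170,176): 6 bp
  [176,182): 6 bp
  [182,190): 8 bp
  [190,196): 6 bp
  [196,223): 27 bp
  [223,228): 5 bp
  [228,242): 14 bp
  [242,247): 5 bp
  [247,262): 15 bp
  [262,270): 8 bp

[4,5,5,5,5,6,6,6,6,6,8,8,8,9,10,10,10,11,12,12,14,15,15,23,24,27]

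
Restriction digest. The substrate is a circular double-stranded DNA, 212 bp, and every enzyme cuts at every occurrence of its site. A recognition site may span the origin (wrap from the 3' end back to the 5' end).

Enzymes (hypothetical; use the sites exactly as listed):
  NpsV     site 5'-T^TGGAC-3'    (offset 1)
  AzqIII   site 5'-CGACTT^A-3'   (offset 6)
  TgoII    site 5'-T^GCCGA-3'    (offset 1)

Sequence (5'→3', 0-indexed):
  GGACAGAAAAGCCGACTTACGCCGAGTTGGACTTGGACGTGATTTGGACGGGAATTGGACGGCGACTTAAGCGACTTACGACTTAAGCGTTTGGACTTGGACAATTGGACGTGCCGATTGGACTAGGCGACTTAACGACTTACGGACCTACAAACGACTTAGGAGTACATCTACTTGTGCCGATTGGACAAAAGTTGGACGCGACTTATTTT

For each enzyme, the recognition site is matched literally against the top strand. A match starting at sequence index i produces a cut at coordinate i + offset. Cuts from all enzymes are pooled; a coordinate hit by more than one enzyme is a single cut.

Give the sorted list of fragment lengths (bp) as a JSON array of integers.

Scan for sites:
  NpsV TTGGAC/1: at [26, 32, 43, 54, 90, 96, 104, 117, 183, 194, 210] ⇒ [27, 33, 44, 55, 91, 97, 105, 118, 184, 195, 211]
  AzqIII CGACTTA/6: at [12, 62, 71, 78, 127, 135, 154, 201] ⇒ [18, 68, 77, 84, 133, 141, 160, 207]
  TgoII TGCCGA/1: at [111, 177] ⇒ [112, 178]

All cut coordinates (distinct, sorted): [18, 27, 33, 44, 55, 68, 77, 84, 91, 97, 105, 112, 118, 133, 141, 160, 178, 184, 195, 207, 211]

Fragment lengths:
  18→27: 9 bp
  27→33: 6 bp
  33→44: 11 bp
  44→55: 11 bp
  55→68: 13 bp
  68→77: 9 bp
  77→84: 7 bp
  84→91: 7 bp
  91→97: 6 bp
  97→105: 8 bp
  105→112: 7 bp
  112→118: 6 bp
  118→133: 15 bp
  133→141: 8 bp
  141→160: 19 bp
  160→178: 18 bp
  178→184: 6 bp
  184→195: 11 bp
  195→207: 12 bp
  207→211: 4 bp
  211→18 (wrap): 212-211+18 = 19 bp

[4,6,6,6,6,7,7,7,8,8,9,9,11,11,11,12,13,15,18,19,19]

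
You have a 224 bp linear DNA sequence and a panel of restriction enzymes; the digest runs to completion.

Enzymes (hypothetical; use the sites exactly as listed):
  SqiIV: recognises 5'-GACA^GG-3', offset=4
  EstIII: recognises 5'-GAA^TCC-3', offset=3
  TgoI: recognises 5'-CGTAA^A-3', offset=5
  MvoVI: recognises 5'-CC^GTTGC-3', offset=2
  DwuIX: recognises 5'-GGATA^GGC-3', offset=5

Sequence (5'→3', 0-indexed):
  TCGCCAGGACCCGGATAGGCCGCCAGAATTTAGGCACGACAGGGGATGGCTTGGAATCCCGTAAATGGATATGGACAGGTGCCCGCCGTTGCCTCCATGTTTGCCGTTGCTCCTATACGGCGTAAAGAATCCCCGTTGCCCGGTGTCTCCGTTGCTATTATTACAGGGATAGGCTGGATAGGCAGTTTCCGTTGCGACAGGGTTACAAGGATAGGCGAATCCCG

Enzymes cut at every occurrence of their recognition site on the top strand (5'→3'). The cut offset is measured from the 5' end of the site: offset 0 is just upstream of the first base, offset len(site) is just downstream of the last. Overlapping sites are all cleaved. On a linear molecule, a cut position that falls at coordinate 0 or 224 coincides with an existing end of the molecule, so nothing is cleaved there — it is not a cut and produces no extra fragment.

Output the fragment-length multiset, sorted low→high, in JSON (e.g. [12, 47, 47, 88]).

[4,5,5,6,8,9,9,10,10,13,14,15,16,17,18,20,21,24]

Scan for sites:
  SqiIV (GACAGG, off=4): starts [37, 73, 195] → cuts [41, 77, 199]
  EstIII (GAATCC, off=3): starts [53, 126, 216] → cuts [56, 129, 219]
  TgoI (CGTAAA, off=5): starts [59, 120] → cuts [64, 125]
  MvoVI (CCGTTGC, off=2): starts [85, 103, 132, 148, 188] → cuts [87, 105, 134, 150, 190]
  DwuIX (GGATAGGC, off=5): starts [12, 166, 175, 208] → cuts [17, 171, 180, 213]

All cut coordinates (distinct, sorted): [17, 41, 56, 64, 77, 87, 105, 125, 129, 134, 150, 171, 180, 190, 199, 213, 219]

Fragments:
  [0,17): 17 bp
  [17,41): 24 bp
  [41,56): 15 bp
  [56,64): 8 bp
  [64,77): 13 bp
  [77,87): 10 bp
  [87,105): 18 bp
  [105,125): 20 bp
  [125,129): 4 bp
  [129,134): 5 bp
  [134,150): 16 bp
  [150,171): 21 bp
  [171,180): 9 bp
  [180,190): 10 bp
  [190,199): 9 bp
  [199,213): 14 bp
  [213,219): 6 bp
  [219,224): 5 bp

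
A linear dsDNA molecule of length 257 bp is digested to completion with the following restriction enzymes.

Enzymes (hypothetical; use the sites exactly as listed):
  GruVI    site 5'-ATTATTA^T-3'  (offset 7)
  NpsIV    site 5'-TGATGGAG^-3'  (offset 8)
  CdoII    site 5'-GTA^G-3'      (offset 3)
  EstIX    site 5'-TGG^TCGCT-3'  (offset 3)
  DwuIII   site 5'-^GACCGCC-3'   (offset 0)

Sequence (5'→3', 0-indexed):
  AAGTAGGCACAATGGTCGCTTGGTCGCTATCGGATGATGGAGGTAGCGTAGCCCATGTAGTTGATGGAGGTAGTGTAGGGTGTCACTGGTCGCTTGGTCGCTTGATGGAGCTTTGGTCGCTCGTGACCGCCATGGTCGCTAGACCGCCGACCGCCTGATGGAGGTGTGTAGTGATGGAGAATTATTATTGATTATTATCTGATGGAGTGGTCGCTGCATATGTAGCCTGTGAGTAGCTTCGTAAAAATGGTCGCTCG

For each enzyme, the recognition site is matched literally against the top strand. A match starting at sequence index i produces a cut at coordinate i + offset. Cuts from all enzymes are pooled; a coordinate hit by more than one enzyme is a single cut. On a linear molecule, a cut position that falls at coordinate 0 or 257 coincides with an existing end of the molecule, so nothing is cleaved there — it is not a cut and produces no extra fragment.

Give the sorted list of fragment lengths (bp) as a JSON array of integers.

[3,3,3,5,5,5,6,6,7,7,7,8,8,8,8,9,9,10,10,10,10,11,11,12,13,14,15,15,19]

Per-enzyme occurrences:
  GruVI (ATTATTAT, off=7): starts [180, 190] → cuts [187, 197]
  NpsIV (TGATGGAG, off=8): starts [34, 61, 102, 155, 171, 199] → cuts [42, 69, 110, 163, 179, 207]
  CdoII (GTAG, off=3): starts [2, 42, 47, 56, 69, 74, 167, 221, 232] → cuts [5, 45, 50, 59, 72, 77, 170, 224, 235]
  EstIX (TGGTCGCT, off=3): starts [12, 20, 86, 94, 113, 132, 207, 247] → cuts [15, 23, 89, 97, 116, 135, 210, 250]
  DwuIII (GACCGCC, off=0): starts [124, 141, 148] → cuts [124, 141, 148]

Pooled cuts: [5, 15, 23, 42, 45, 50, 59, 69, 72, 77, 89, 97, 110, 116, 124, 135, 141, 148, 163, 170, 179, 187, 197, 207, 210, 224, 235, 250]

Fragments:
  [0,5): 5 bp
  [5,15): 10 bp
  [15,23): 8 bp
  [23,42): 19 bp
  [42,45): 3 bp
  [45,50): 5 bp
  [50,59): 9 bp
  [59,69): 10 bp
  [69,72): 3 bp
  [72,77): 5 bp
  [77,89): 12 bp
  [89,97): 8 bp
  [97,110): 13 bp
  [110,116): 6 bp
  [116,124): 8 bp
  [124,135): 11 bp
  [135,141): 6 bp
  [141,148): 7 bp
  [148,163): 15 bp
  [163,170): 7 bp
  [170,179): 9 bp
  [179,187): 8 bp
  [187,197): 10 bp
  [197,207): 10 bp
  [207,210): 3 bp
  [210,224): 14 bp
  [224,235): 11 bp
  [235,250): 15 bp
  [250,257): 7 bp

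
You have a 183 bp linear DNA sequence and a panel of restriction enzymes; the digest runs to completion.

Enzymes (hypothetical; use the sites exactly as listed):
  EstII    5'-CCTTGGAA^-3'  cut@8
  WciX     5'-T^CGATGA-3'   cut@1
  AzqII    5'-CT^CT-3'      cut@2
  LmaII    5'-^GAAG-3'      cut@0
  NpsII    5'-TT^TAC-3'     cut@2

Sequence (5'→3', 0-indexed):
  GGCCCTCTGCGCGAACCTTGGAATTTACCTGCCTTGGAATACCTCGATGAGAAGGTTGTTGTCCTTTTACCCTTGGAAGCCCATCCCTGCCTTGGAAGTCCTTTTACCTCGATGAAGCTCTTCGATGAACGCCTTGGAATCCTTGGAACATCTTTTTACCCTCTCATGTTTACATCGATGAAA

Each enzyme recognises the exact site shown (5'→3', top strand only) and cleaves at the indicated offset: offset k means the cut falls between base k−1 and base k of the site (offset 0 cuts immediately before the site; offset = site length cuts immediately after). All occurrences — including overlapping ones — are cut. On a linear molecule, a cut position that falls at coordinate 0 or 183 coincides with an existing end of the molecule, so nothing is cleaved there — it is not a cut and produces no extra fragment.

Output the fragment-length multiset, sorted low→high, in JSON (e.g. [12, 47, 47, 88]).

Per-enzyme occurrences:
  EstII CCTTGGAA/8: at [15, 31, 70, 89, 131, 140] ⇒ [23, 39, 78, 97, 139, 148]
  WciX TCGATGA/1: at [43, 108, 121, 174] ⇒ [44, 109, 122, 175]
  AzqII CTCT/2: at [4, 117, 160] ⇒ [6, 119, 162]
  LmaII GAAG/0: at [50, 75, 94, 113] ⇒ [50, 75, 94, 113]
  NpsII TTTAC/2: at [23, 65, 102, 154, 168] ⇒ [25, 67, 104, 156, 170]

Pooled cuts: [6, 23, 25, 39, 44, 50, 67, 75, 78, 94, 97, 104, 109, 113, 119, 122, 139, 148, 156, 162, 170, 175]

Fragment lengths:
  [0,6): 6 bp
  [6,23): 17 bp
  [23,25): 2 bp
  [25,39): 14 bp
  [39,44): 5 bp
  [44,50): 6 bp
  [50,67): 17 bp
  [67,75): 8 bp
  [75,78): 3 bp
  [78,94): 16 bp
  [94,97): 3 bp
  [97,104): 7 bp
  [104,109): 5 bp
  [109,113): 4 bp
  [113,119): 6 bp
  [119,122): 3 bp
  [122,139): 17 bp
  [139,148): 9 bp
  [148,156): 8 bp
  [156,162): 6 bp
  [162,170): 8 bp
  [170,175): 5 bp
  [175,183): 8 bp

[2,3,3,3,4,5,5,5,6,6,6,6,7,8,8,8,8,9,14,16,17,17,17]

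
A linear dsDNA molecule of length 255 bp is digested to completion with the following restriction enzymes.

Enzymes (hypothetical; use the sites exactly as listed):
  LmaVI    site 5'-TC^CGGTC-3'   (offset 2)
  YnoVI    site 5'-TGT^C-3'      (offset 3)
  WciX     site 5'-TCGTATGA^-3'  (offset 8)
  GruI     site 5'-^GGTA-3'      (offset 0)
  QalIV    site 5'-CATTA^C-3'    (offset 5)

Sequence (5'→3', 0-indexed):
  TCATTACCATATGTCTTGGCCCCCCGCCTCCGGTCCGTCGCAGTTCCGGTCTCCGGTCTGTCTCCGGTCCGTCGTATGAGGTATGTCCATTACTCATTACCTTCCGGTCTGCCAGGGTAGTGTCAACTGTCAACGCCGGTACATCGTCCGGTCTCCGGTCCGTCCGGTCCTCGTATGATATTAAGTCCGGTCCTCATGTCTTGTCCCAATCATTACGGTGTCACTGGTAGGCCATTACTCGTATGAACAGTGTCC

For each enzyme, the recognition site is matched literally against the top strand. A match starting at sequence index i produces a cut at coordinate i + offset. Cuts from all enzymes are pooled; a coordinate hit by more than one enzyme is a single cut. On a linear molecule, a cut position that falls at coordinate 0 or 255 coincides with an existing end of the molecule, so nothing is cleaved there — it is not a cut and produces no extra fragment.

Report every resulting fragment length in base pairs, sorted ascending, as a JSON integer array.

[2,3,4,5,5,6,6,6,7,7,7,7,7,7,7,8,8,8,9,9,9,11,11,11,12,12,14,15,16,16]

Site scan:
  LmaVI (TCCGGTC, off=2): starts [28, 44, 51, 62, 102, 146, 153, 162, 185] → cuts [30, 46, 53, 64, 104, 148, 155, 164, 187]
  YnoVI (TGTC, off=3): starts [11, 58, 83, 120, 127, 196, 201, 218, 250] → cuts [14, 61, 86, 123, 130, 199, 204, 221, 253]
  WciX (TCGTATGA, off=8): starts [71, 170, 238] → cuts [79, 178, 246]
  GruI (GGTA, off=0): starts [79, 115, 137, 225] → cuts [79, 115, 137, 225]
  QalIV (CATTAC, off=5): starts [1, 87, 94, 210, 232] → cuts [6, 92, 99, 215, 237]

Pooled cuts: [6, 14, 30, 46, 53, 61, 64, 79, 86, 92, 99, 104, 115, 123, 130, 137, 148, 155, 164, 178, 187, 199, 204, 215, 221, 225, 237, 246, 253]

Fragment lengths:
  [0,6): 6 bp
  [6,14): 8 bp
  [14,30): 16 bp
  [30,46): 16 bp
  [46,53): 7 bp
  [53,61): 8 bp
  [61,64): 3 bp
  [64,79): 15 bp
  [79,86): 7 bp
  [86,92): 6 bp
  [92,99): 7 bp
  [99,104): 5 bp
  [104,115): 11 bp
  [115,123): 8 bp
  [123,130): 7 bp
  [130,137): 7 bp
  [137,148): 11 bp
  [148,155): 7 bp
  [155,164): 9 bp
  [164,178): 14 bp
  [178,187): 9 bp
  [187,199): 12 bp
  [199,204): 5 bp
  [204,215): 11 bp
  [215,221): 6 bp
  [221,225): 4 bp
  [225,237): 12 bp
  [237,246): 9 bp
  [246,253): 7 bp
  [253,255): 2 bp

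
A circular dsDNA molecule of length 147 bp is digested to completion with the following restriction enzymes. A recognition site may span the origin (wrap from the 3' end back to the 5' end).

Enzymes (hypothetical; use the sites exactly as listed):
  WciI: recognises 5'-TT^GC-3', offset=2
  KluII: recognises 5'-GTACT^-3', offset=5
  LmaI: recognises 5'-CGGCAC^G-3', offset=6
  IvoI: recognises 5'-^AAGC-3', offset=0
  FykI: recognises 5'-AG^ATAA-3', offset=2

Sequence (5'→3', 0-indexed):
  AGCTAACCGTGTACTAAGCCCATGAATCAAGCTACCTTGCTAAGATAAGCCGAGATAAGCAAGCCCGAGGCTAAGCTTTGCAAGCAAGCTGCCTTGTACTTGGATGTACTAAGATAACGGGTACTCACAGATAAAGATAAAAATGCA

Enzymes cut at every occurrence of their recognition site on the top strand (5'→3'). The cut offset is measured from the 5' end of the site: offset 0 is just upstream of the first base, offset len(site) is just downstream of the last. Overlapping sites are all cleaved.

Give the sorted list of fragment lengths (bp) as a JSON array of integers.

Scan for sites:
  WciI (TTGC, off=2): starts [36, 77] → cuts [38, 79]
  KluII (GTACT, off=5): starts [10, 95, 105, 120] → cuts [15, 100, 110, 125]
  LmaI (CGGCACG, off=6): no sites
  IvoI (AAGC, off=0): starts [15, 28, 46, 56, 60, 72, 81, 85, 146] → cuts [15, 28, 46, 56, 60, 72, 81, 85, 146]
  FykI (AGATAA, off=2): starts [42, 52, 111, 128, 134] → cuts [44, 54, 113, 130, 136]

All cut coordinates (distinct, sorted): [15, 28, 38, 44, 46, 54, 56, 60, 72, 79, 81, 85, 100, 110, 113, 125, 130, 136, 146]

Fragments:
  15→28: 13 bp
  28→38: 10 bp
  38→44: 6 bp
  44→46: 2 bp
  46→54: 8 bp
  54→56: 2 bp
  56→60: 4 bp
  60→72: 12 bp
  72→79: 7 bp
  79→81: 2 bp
  81→85: 4 bp
  85→100: 15 bp
  100→110: 10 bp
  110→113: 3 bp
  113→125: 12 bp
  125→130: 5 bp
  130→136: 6 bp
  136→146: 10 bp
  146→15 (wrap): 147-146+15 = 16 bp

[2,2,2,3,4,4,5,6,6,7,8,10,10,10,12,12,13,15,16]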